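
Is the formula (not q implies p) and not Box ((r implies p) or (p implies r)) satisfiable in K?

1. (not q implies p) and not Box ((r implies p) or (p implies r)), 0
2. not q implies p, 0
3. not Box ((r implies p) or (p implies r)), 0
4. p, 0
5. not ((r implies p) or (p implies r)), 1
6. not (r implies p), 1
7. not (p implies r), 1
8. r, 1
9. not p, 1
10. p, 1
11. not r, 1
Accessibility: 0R1
Branch closes: p and not p both at 1.
Every branch closes; the branch above is one of them.

No, unsatisfiable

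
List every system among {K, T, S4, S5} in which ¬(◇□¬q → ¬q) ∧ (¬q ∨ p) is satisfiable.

K, T, S4

S4-tableau for the formula:
1. ¬(◇□¬q → ¬q) ∧ (¬q ∨ p), u
2. ¬(◇□¬q → ¬q), u
3. ¬q ∨ p, u
4. ◇□¬q, u
5. q, u
6. p, u
7. □¬q, v
8. ¬q, v
Accessibility: uRu, uRv, vRv
Complete open branch: satisfiable in S4, hence also in K, T (this S4-model is also a K-model and a T-model).
S5-tableau for the formula:
1. ¬(◇□¬q → ¬q) ∧ (¬q ∨ p), u
2. ¬(◇□¬q → ¬q), u
3. ¬q ∨ p, u
4. ◇□¬q, u
5. q, u
6. p, u
7. □¬q, v
8. ¬q, u
Accessibility: uRu, uRv, vRu, vRv
Branch closes: q and ¬q both at u.
Every branch closes (one shown): unsatisfiable in S5.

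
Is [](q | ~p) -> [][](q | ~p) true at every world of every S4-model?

Tableau for the negation ~([](q | ~p) -> [][](q | ~p)):
1. ~([](q | ~p) -> [][](q | ~p)), w0
2. [](q | ~p), w0
3. ~[][](q | ~p), w0
4. q | ~p, w0
5. ~p, w0
6. ~[](q | ~p), w1
7. q | ~p, w1
8. ~p, w1
9. ~(q | ~p), w2
10. ~q, w2
11. p, w2
12. q | ~p, w2
13. ~p, w2
Accessibility: w0Rw0, w0Rw1, w0Rw2, w1Rw1, w1Rw2, w2Rw2
Branch closes: p and ~p both at w2.
All branches of the negation close; one closing branch shown above.

Valid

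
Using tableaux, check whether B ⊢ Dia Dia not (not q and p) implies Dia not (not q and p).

Tableau for the negation not (Dia Dia not (not q and p) implies Dia not (not q and p)):
1. not (Dia Dia not (not q and p) implies Dia not (not q and p)), 0
2. Dia Dia not (not q and p), 0
3. not Dia not (not q and p), 0
4. not q and p, 0
5. not q, 0
6. p, 0
7. Dia not (not q and p), 1
8. not q and p, 1
9. not q, 1
10. p, 1
11. not (not q and p), 2
12. not p, 2
Accessibility: 0R0, 0R1, 1R0, 1R1, 1R2, 2R1, 2R2
The negation has an open branch (countermodel exists).

Not valid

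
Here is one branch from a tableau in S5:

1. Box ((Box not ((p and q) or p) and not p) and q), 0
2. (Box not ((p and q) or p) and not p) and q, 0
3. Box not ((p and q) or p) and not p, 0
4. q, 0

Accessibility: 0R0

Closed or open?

There is no literal clash: for every atom and world, at most one sign appears.

Not closed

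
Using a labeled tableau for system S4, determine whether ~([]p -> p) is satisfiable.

1. ~([]p -> p), 0
2. []p, 0
3. ~p, 0
4. p, 0
Accessibility: 0R0
Branch closes: p and ~p both at 0.
All branches of the tableau close; one closing branch shown above.

Unsatisfiable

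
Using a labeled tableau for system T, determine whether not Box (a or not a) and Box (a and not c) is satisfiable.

1. not Box (a or not a) and Box (a and not c), w0
2. not Box (a or not a), w0   [and-rule on 1]
3. Box (a and not c), w0   [and-rule on 1]
4. a and not c, w0   [Box-rule on 3 via w0Rw0]
5. a, w0   [and-rule on 4]
6. not c, w0   [and-rule on 4]
7. not (a or not a), w1   [neg-Box-rule on 2: fresh world w1, w0Rw1]
8. not a, w1   [neg-or-rule on 7]
9. a, w1   [neg-or-rule on 7]
Accessibility: w0Rw0, w0Rw1, w1Rw1
Branch closes: a and not a both at w1.
(One branch shown.) All branches close.

Unsatisfiable (every branch closes)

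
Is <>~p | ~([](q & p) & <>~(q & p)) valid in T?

Tableau for the negation ~(<>~p | ~([](q & p) & <>~(q & p))):
1. ~(<>~p | ~([](q & p) & <>~(q & p))), w0
2. ~<>~p, w0
3. [](q & p) & <>~(q & p), w0
4. [](q & p), w0
5. <>~(q & p), w0
6. p, w0
7. q & p, w0
8. q, w0
9. ~(q & p), w1
10. p, w1
11. q & p, w1
12. q, w1
13. ~p, w1
Accessibility: w0Rw0, w0Rw1, w1Rw1
Branch closes: p and ~p both at w1.
Every branch of the negation's tableau closes; the branch above is one of them.

Valid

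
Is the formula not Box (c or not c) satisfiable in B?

Unsatisfiable (every branch closes)

1. not Box (c or not c), 0
2. not (c or not c), 1
3. not c, 1
4. c, 1
Accessibility: 0R0, 0R1, 1R0, 1R1
Branch closes: c and not c both at 1.
All branches of the tableau close; one closing branch shown above.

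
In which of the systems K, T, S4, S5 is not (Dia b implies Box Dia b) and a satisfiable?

K, T, S4

S5-tableau for the formula:
1. not (Dia b implies Box Dia b) and a, 0
2. not (Dia b implies Box Dia b), 0
3. a, 0
4. Dia b, 0
5. not Box Dia b, 0
6. b, 1
7. not Dia b, 2
8. not b, 0
9. not b, 1
Accessibility: 0R0, 0R1, 0R2, 1R0, 1R1, 1R2, 2R0, 2R1, 2R2
Branch closes: b and not b both at 1.
Every branch closes (one shown): unsatisfiable in S5.
S4-tableau for the formula:
1. not (Dia b implies Box Dia b) and a, 0
2. not (Dia b implies Box Dia b), 0
3. a, 0
4. Dia b, 0
5. not Box Dia b, 0
6. b, 1
7. not Dia b, 2
8. not b, 2
Accessibility: 0R0, 0R1, 0R2, 1R1, 2R2
Complete open branch: satisfiable in S4, hence also in K, T (this S4-model is also a K-model and a T-model).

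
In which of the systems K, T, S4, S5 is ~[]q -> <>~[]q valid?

T, S4, S5

K-tableau for the negation ~(~[]q -> <>~[]q):
1. ~(~[]q -> <>~[]q), u
2. ~[]q, u
3. ~<>~[]q, u
4. ~q, v
5. []q, v
Accessibility: uRv
Complete open branch: countermodel on a K-frame, so not valid in K.
T-tableau for the negation ~(~[]q -> <>~[]q):
1. ~(~[]q -> <>~[]q), u
2. ~[]q, u
3. ~<>~[]q, u
4. []q, u
5. q, u
6. ~q, v
7. []q, v
8. q, v
Accessibility: uRu, uRv, vRv
Branch closes: q and ~q both at v.
Every branch closes (one shown): valid in T, hence also in S4, S5 (every theorem of T is a theorem of S4 and S5).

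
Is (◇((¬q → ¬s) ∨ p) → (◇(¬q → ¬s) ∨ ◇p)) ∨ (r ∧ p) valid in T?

Valid in T

Tableau for the negation ¬((◇((¬q → ¬s) ∨ p) → (◇(¬q → ¬s) ∨ ◇p)) ∨ (r ∧ p)):
1. ¬((◇((¬q → ¬s) ∨ p) → (◇(¬q → ¬s) ∨ ◇p)) ∨ (r ∧ p)), w0
2. ¬(◇((¬q → ¬s) ∨ p) → (◇(¬q → ¬s) ∨ ◇p)), w0   [¬∨-rule on 1]
3. ¬(r ∧ p), w0   [¬∨-rule on 1]
4. ◇((¬q → ¬s) ∨ p), w0   [¬→-rule on 2]
5. ¬(◇(¬q → ¬s) ∨ ◇p), w0   [¬→-rule on 2]
6. ¬◇(¬q → ¬s), w0   [¬∨-rule on 5]
7. ¬◇p, w0   [¬∨-rule on 5]
8. ¬(¬q → ¬s), w0   [¬◇-rule on 6 via w0Rw0]
9. ¬q, w0   [¬→-rule on 8]
10. s, w0   [¬→-rule on 8]
11. ¬p, w0   [¬◇-rule on 7 via w0Rw0]
12. (¬q → ¬s) ∨ p, w1   [◇-rule on 4: fresh world w1, w0Rw1]
13. ¬(¬q → ¬s), w1   [¬◇-rule on 6 via w0Rw1]
14. ¬q, w1   [¬→-rule on 13]
15. s, w1   [¬→-rule on 13]
16. ¬p, w1   [¬◇-rule on 7 via w0Rw1]
17. ¬q → ¬s, w1   [∨-rule on 12 (branches; this branch)]
18. ¬s, w1   [→-rule on 17 (branches; this branch)]
Accessibility: w0Rw0, w0Rw1, w1Rw1
Branch closes: s and ¬s both at w1.
Every branch of the negation's tableau closes; the branch above is one of them.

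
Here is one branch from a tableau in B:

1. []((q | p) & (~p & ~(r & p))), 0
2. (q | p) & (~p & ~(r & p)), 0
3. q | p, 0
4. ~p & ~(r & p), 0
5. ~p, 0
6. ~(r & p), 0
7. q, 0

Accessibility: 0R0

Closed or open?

No atom appears with both signs at the same world.

Open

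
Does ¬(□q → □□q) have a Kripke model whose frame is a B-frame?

1. ¬(□q → □□q), 0
2. □q, 0
3. ¬□□q, 0
4. q, 0
5. ¬□q, 1
6. q, 1
7. ¬q, 2
Accessibility: 0R0, 0R1, 1R0, 1R1, 1R2, 2R1, 2R2

Satisfiable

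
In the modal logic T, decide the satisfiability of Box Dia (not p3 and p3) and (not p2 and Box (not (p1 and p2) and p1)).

1. Box Dia (not p3 and p3) and (not p2 and Box (not (p1 and p2) and p1)), w0
2. Box Dia (not p3 and p3), w0
3. not p2 and Box (not (p1 and p2) and p1), w0
4. not p2, w0
5. Box (not (p1 and p2) and p1), w0
6. Dia (not p3 and p3), w0
7. not (p1 and p2) and p1, w0
8. not (p1 and p2), w0
9. p1, w0
10. not p3 and p3, w1
11. not p3, w1
12. p3, w1
Accessibility: w0Rw0, w0Rw1, w1Rw1
Branch closes: p3 and not p3 both at w1.
(One branch shown.) All branches close.

No, unsatisfiable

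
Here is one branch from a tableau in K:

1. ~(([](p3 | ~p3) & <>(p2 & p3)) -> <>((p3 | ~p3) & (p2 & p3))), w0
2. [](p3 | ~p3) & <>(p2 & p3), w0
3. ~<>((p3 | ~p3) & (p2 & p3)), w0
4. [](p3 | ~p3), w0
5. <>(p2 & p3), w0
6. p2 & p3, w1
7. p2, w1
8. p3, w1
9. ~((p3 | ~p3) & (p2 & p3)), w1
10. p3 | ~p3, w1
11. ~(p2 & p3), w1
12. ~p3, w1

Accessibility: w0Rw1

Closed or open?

Yes, closed

Both p3 and ~p3 appear at w1.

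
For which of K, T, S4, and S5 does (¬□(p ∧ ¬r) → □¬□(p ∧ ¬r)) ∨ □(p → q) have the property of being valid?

S4-tableau for the negation ¬((¬□(p ∧ ¬r) → □¬□(p ∧ ¬r)) ∨ □(p → q)):
1. ¬((¬□(p ∧ ¬r) → □¬□(p ∧ ¬r)) ∨ □(p → q)), u
2. ¬(¬□(p ∧ ¬r) → □¬□(p ∧ ¬r)), u   [¬∨-rule on 1]
3. ¬□(p → q), u   [¬∨-rule on 1]
4. ¬□(p ∧ ¬r), u   [¬→-rule on 2]
5. ¬□¬□(p ∧ ¬r), u   [¬→-rule on 2]
6. ¬(p → q), v   [¬□-rule on 3: fresh world v, uRv]
7. p, v   [¬→-rule on 6]
8. ¬q, v   [¬→-rule on 6]
9. ¬(p ∧ ¬r), w   [¬□-rule on 4: fresh world w, uRw]
10. r, w   [¬∧-rule on 9 (branches; this branch)]
11. □(p ∧ ¬r), x   [¬□-rule on 5: fresh world x, uRx]
12. p ∧ ¬r, x   [□-rule on 11 via xRx]
13. p, x   [∧-rule on 12]
14. ¬r, x   [∧-rule on 12]
Accessibility: uRu, uRv, uRw, uRx, vRv, wRw, xRx
Complete open branch: countermodel on an S4-frame, so not valid in S4, nor in K, T (the same frame is also a K-frame and a T-frame).
S5-tableau for the negation ¬((¬□(p ∧ ¬r) → □¬□(p ∧ ¬r)) ∨ □(p → q)):
1. ¬((¬□(p ∧ ¬r) → □¬□(p ∧ ¬r)) ∨ □(p → q)), u
2. ¬(¬□(p ∧ ¬r) → □¬□(p ∧ ¬r)), u   [¬∨-rule on 1]
3. ¬□(p → q), u   [¬∨-rule on 1]
4. ¬□(p ∧ ¬r), u   [¬→-rule on 2]
5. ¬□¬□(p ∧ ¬r), u   [¬→-rule on 2]
6. ¬(p → q), v   [¬□-rule on 3: fresh world v, uRv]
7. p, v   [¬→-rule on 6]
8. ¬q, v   [¬→-rule on 6]
9. ¬(p ∧ ¬r), w   [¬□-rule on 4: fresh world w, uRw]
10. r, w   [¬∧-rule on 9 (branches; this branch)]
11. □(p ∧ ¬r), x   [¬□-rule on 5: fresh world x, uRx]
12. p ∧ ¬r, u   [□-rule on 11 via xRu]
13. p, u   [∧-rule on 12]
14. ¬r, u   [∧-rule on 12]
15. p ∧ ¬r, v   [□-rule on 11 via xRv]
16. ¬r, v   [∧-rule on 15]
17. p ∧ ¬r, w   [□-rule on 11 via xRw]
18. p, w   [∧-rule on 17]
19. ¬r, w   [∧-rule on 17]
Accessibility: uRu, uRv, uRw, uRx, vRu, vRv, vRw, vRx, wRu, wRv, wRw, wRx, xRu, xRv, xRw, xRx
Branch closes: r and ¬r both at w.
Every branch closes (one shown): valid in S5.

S5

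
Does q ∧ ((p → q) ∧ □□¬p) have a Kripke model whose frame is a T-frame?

1. q ∧ ((p → q) ∧ □□¬p), u
2. q, u   [∧-rule on 1]
3. (p → q) ∧ □□¬p, u   [∧-rule on 1]
4. p → q, u   [∧-rule on 3]
5. □□¬p, u   [∧-rule on 3]
6. □¬p, u   [□-rule on 5 via uRu]
7. ¬p, u   [□-rule on 6 via uRu]
Accessibility: uRu

Satisfiable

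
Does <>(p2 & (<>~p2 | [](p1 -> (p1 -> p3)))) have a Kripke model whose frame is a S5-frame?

1. <>(p2 & (<>~p2 | [](p1 -> (p1 -> p3)))), w0
2. p2 & (<>~p2 | [](p1 -> (p1 -> p3))), w1   [<>-rule on 1: fresh world w1, w0Rw1]
3. p2, w1   [&-rule on 2]
4. <>~p2 | [](p1 -> (p1 -> p3)), w1   [&-rule on 2]
5. [](p1 -> (p1 -> p3)), w1   [|-rule on 4 (branches; this branch)]
6. p1 -> (p1 -> p3), w0   [[]-rule on 5 via w1Rw0]
7. p1 -> (p1 -> p3), w1   [[]-rule on 5 via w1Rw1]
8. p1 -> p3, w0   [->-rule on 6 (branches; this branch)]
9. p1 -> p3, w1   [->-rule on 7 (branches; this branch)]
10. p3, w0   [->-rule on 8 (branches; this branch)]
11. p3, w1   [->-rule on 9 (branches; this branch)]
Accessibility: w0Rw0, w0Rw1, w1Rw0, w1Rw1

Satisfiable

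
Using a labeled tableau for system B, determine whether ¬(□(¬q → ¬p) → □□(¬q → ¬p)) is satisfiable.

1. ¬(□(¬q → ¬p) → □□(¬q → ¬p)), w0
2. □(¬q → ¬p), w0
3. ¬□□(¬q → ¬p), w0
4. ¬q → ¬p, w0
5. ¬p, w0
6. ¬□(¬q → ¬p), w1
7. ¬q → ¬p, w1
8. ¬p, w1
9. ¬(¬q → ¬p), w2
10. ¬q, w2
11. p, w2
Accessibility: w0Rw0, w0Rw1, w1Rw0, w1Rw1, w1Rw2, w2Rw1, w2Rw2

Satisfiable (open branch found)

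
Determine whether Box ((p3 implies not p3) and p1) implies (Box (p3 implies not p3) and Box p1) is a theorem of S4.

Valid

Tableau for the negation not (Box ((p3 implies not p3) and p1) implies (Box (p3 implies not p3) and Box p1)):
1. not (Box ((p3 implies not p3) and p1) implies (Box (p3 implies not p3) and Box p1)), u
2. Box ((p3 implies not p3) and p1), u   [neg-implies-rule on 1]
3. not (Box (p3 implies not p3) and Box p1), u   [neg-implies-rule on 1]
4. (p3 implies not p3) and p1, u   [Box-rule on 2 via uRu]
5. p3 implies not p3, u   [and-rule on 4]
6. p1, u   [and-rule on 4]
7. not Box (p3 implies not p3), u   [neg-and-rule on 3 (branches; this branch)]
8. not p3, u   [implies-rule on 5 (branches; this branch)]
9. not (p3 implies not p3), v   [neg-Box-rule on 7: fresh world v, uRv]
10. p3, v   [neg-implies-rule on 9]
11. (p3 implies not p3) and p1, v   [Box-rule on 2 via uRv]
12. p3 implies not p3, v   [and-rule on 11]
13. p1, v   [and-rule on 11]
14. not p3, v   [implies-rule on 12 (branches; this branch)]
Accessibility: uRu, uRv, vRv
Branch closes: p3 and not p3 both at v.
All branches of the negation close; one closing branch shown above.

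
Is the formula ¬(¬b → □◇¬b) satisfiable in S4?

Satisfiable

1. ¬(¬b → □◇¬b), 0
2. ¬b, 0
3. ¬□◇¬b, 0
4. ¬◇¬b, 1
5. b, 1
Accessibility: 0R0, 0R1, 1R1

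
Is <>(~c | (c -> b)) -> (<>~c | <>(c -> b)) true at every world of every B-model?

Valid

Tableau for the negation ~(<>(~c | (c -> b)) -> (<>~c | <>(c -> b))):
1. ~(<>(~c | (c -> b)) -> (<>~c | <>(c -> b))), w0
2. <>(~c | (c -> b)), w0
3. ~(<>~c | <>(c -> b)), w0
4. ~<>~c, w0
5. ~<>(c -> b), w0
6. c, w0
7. ~(c -> b), w0
8. ~b, w0
9. ~c | (c -> b), w1
10. c, w1
11. ~(c -> b), w1
12. ~b, w1
13. c -> b, w1
14. b, w1
Accessibility: w0Rw0, w0Rw1, w1Rw0, w1Rw1
Branch closes: b and ~b both at w1.
Every branch of the negation's tableau closes; the branch above is one of them.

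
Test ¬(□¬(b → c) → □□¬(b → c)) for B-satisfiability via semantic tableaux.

Yes, satisfiable

1. ¬(□¬(b → c) → □□¬(b → c)), 0
2. □¬(b → c), 0
3. ¬□□¬(b → c), 0
4. ¬(b → c), 0
5. b, 0
6. ¬c, 0
7. ¬□¬(b → c), 1
8. ¬(b → c), 1
9. b, 1
10. ¬c, 1
11. b → c, 2
12. c, 2
Accessibility: 0R0, 0R1, 1R0, 1R1, 1R2, 2R1, 2R2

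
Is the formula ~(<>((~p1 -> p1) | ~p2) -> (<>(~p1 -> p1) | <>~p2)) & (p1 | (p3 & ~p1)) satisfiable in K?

1. ~(<>((~p1 -> p1) | ~p2) -> (<>(~p1 -> p1) | <>~p2)) & (p1 | (p3 & ~p1)), 0
2. ~(<>((~p1 -> p1) | ~p2) -> (<>(~p1 -> p1) | <>~p2)), 0   [&-rule on 1]
3. p1 | (p3 & ~p1), 0   [&-rule on 1]
4. <>((~p1 -> p1) | ~p2), 0   [~->-rule on 2]
5. ~(<>(~p1 -> p1) | <>~p2), 0   [~->-rule on 2]
6. ~<>(~p1 -> p1), 0   [~|-rule on 5]
7. ~<>~p2, 0   [~|-rule on 5]
8. p3 & ~p1, 0   [|-rule on 3 (branches; this branch)]
9. p3, 0   [&-rule on 8]
10. ~p1, 0   [&-rule on 8]
11. (~p1 -> p1) | ~p2, 1   [<>-rule on 4: fresh world 1, 0R1]
12. ~(~p1 -> p1), 1   [~<>-rule on 6 via 0R1]
13. ~p1, 1   [~->-rule on 12]
14. p2, 1   [~<>-rule on 7 via 0R1]
15. ~p1 -> p1, 1   [|-rule on 11 (branches; this branch)]
16. p1, 1   [->-rule on 15 (branches; this branch)]
Accessibility: 0R1
Branch closes: p1 and ~p1 both at 1.
Every branch closes; the branch above is one of them.

No, unsatisfiable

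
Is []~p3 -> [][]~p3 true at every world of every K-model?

No, not valid

Tableau for the negation ~([]~p3 -> [][]~p3):
1. ~([]~p3 -> [][]~p3), u
2. []~p3, u
3. ~[][]~p3, u
4. ~[]~p3, v
5. ~p3, v
6. p3, w
Accessibility: uRv, vRw
The negation has an open branch (countermodel exists).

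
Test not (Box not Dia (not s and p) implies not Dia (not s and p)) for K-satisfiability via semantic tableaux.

1. not (Box not Dia (not s and p) implies not Dia (not s and p)), w0
2. Box not Dia (not s and p), w0
3. Dia (not s and p), w0
4. not s and p, w1
5. not s, w1
6. p, w1
7. not Dia (not s and p), w1
Accessibility: w0Rw1

Satisfiable (open branch found)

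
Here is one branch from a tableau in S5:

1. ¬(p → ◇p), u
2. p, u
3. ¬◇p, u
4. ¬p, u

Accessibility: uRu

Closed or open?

Both p and ¬p appear at u.

Closed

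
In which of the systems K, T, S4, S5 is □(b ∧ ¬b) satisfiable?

K

T-tableau for the formula:
1. □(b ∧ ¬b), 0
2. b ∧ ¬b, 0
3. b, 0
4. ¬b, 0
Accessibility: 0R0
Branch closes: b and ¬b both at 0.
Every branch closes (one shown): unsatisfiable in T, hence also in S4, S5 (every S4/S5-frame is a T-frame).
K-tableau for the formula:
1. □(b ∧ ¬b), 0
Complete open branch: satisfiable in K.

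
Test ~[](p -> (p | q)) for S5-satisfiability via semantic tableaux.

1. ~[](p -> (p | q)), w0
2. ~(p -> (p | q)), w1
3. p, w1
4. ~(p | q), w1
5. ~p, w1
6. ~q, w1
Accessibility: w0Rw0, w0Rw1, w1Rw0, w1Rw1
Branch closes: p and ~p both at w1.
(One branch shown.) All branches close.

Unsatisfiable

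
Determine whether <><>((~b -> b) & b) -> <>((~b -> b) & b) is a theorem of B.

Tableau for the negation ~(<><>((~b -> b) & b) -> <>((~b -> b) & b)):
1. ~(<><>((~b -> b) & b) -> <>((~b -> b) & b)), 0
2. <><>((~b -> b) & b), 0   [~->-rule on 1]
3. ~<>((~b -> b) & b), 0   [~->-rule on 1]
4. ~((~b -> b) & b), 0   [~<>-rule on 3 via 0R0]
5. ~b, 0   [~&-rule on 4 (branches; this branch)]
6. <>((~b -> b) & b), 1   [<>-rule on 2: fresh world 1, 0R1]
7. ~((~b -> b) & b), 1   [~<>-rule on 3 via 0R1]
8. ~b, 1   [~&-rule on 7 (branches; this branch)]
9. (~b -> b) & b, 2   [<>-rule on 6: fresh world 2, 1R2]
10. ~b -> b, 2   [&-rule on 9]
11. b, 2   [&-rule on 9]
Accessibility: 0R0, 0R1, 1R0, 1R1, 1R2, 2R1, 2R2
The negation has an open branch (countermodel exists).

No, not valid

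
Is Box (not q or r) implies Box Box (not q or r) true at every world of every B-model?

Tableau for the negation not (Box (not q or r) implies Box Box (not q or r)):
1. not (Box (not q or r) implies Box Box (not q or r)), 0
2. Box (not q or r), 0
3. not Box Box (not q or r), 0
4. not q or r, 0
5. r, 0
6. not Box (not q or r), 1
7. not q or r, 1
8. r, 1
9. not (not q or r), 2
10. q, 2
11. not r, 2
Accessibility: 0R0, 0R1, 1R0, 1R1, 1R2, 2R1, 2R2
The negation has an open branch (countermodel exists).

No, not valid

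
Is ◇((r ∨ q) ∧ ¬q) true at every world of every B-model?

Invalid (countermodel exists)

Tableau for the negation ¬◇((r ∨ q) ∧ ¬q):
1. ¬◇((r ∨ q) ∧ ¬q), w0
2. ¬((r ∨ q) ∧ ¬q), w0   [¬◇-rule on 1 via w0Rw0]
3. q, w0   [¬∧-rule on 2 (branches; this branch)]
Accessibility: w0Rw0
The negation has an open branch (countermodel exists).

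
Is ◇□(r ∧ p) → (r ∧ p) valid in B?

Tableau for the negation ¬(◇□(r ∧ p) → (r ∧ p)):
1. ¬(◇□(r ∧ p) → (r ∧ p)), u
2. ◇□(r ∧ p), u   [¬→-rule on 1]
3. ¬(r ∧ p), u   [¬→-rule on 1]
4. ¬p, u   [¬∧-rule on 3 (branches; this branch)]
5. □(r ∧ p), v   [◇-rule on 2: fresh world v, uRv]
6. r ∧ p, u   [□-rule on 5 via vRu]
7. r, u   [∧-rule on 6]
8. p, u   [∧-rule on 6]
Accessibility: uRu, uRv, vRu, vRv
Branch closes: p and ¬p both at u.
All branches of the negation close; one closing branch shown above.

Valid in B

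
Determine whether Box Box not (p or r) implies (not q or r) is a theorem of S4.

Invalid (countermodel exists)

Tableau for the negation not (Box Box not (p or r) implies (not q or r)):
1. not (Box Box not (p or r) implies (not q or r)), u
2. Box Box not (p or r), u
3. not (not q or r), u
4. q, u
5. not r, u
6. Box not (p or r), u
7. not (p or r), u
8. not p, u
Accessibility: uRu
The negation has an open branch (countermodel exists).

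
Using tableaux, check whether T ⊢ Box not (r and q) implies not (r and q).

Tableau for the negation not (Box not (r and q) implies not (r and q)):
1. not (Box not (r and q) implies not (r and q)), u
2. Box not (r and q), u   [neg-implies-rule on 1]
3. r and q, u   [neg-implies-rule on 1]
4. r, u   [and-rule on 3]
5. q, u   [and-rule on 3]
6. not (r and q), u   [Box-rule on 2 via uRu]
7. not q, u   [neg-and-rule on 6 (branches; this branch)]
Accessibility: uRu
Branch closes: q and not q both at u.
Every branch of the negation's tableau closes; the branch above is one of them.

Yes, valid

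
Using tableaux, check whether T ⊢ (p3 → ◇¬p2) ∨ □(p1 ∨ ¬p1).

Yes, valid

Tableau for the negation ¬((p3 → ◇¬p2) ∨ □(p1 ∨ ¬p1)):
1. ¬((p3 → ◇¬p2) ∨ □(p1 ∨ ¬p1)), w0
2. ¬(p3 → ◇¬p2), w0
3. ¬□(p1 ∨ ¬p1), w0
4. p3, w0
5. ¬◇¬p2, w0
6. p2, w0
7. ¬(p1 ∨ ¬p1), w1
8. ¬p1, w1
9. p1, w1
Accessibility: w0Rw0, w0Rw1, w1Rw1
Branch closes: p1 and ¬p1 both at w1.
Every branch of the negation's tableau closes; the branch above is one of them.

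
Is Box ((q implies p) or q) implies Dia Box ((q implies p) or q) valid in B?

Valid

Tableau for the negation not (Box ((q implies p) or q) implies Dia Box ((q implies p) or q)):
1. not (Box ((q implies p) or q) implies Dia Box ((q implies p) or q)), w0
2. Box ((q implies p) or q), w0
3. not Dia Box ((q implies p) or q), w0
4. (q implies p) or q, w0
5. not Box ((q implies p) or q), w0
6. q implies p, w0
7. p, w0
8. not ((q implies p) or q), w1
9. not (q implies p), w1
10. not q, w1
11. q, w1
12. not p, w1
Accessibility: w0Rw0, w0Rw1, w1Rw0, w1Rw1
Branch closes: q and not q both at w1.
Every branch of the negation's tableau closes; the branch above is one of them.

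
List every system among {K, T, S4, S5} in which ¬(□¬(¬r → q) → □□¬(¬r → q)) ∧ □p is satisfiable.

S4-tableau for the formula:
1. ¬(□¬(¬r → q) → □□¬(¬r → q)) ∧ □p, u
2. ¬(□¬(¬r → q) → □□¬(¬r → q)), u
3. □p, u
4. □¬(¬r → q), u
5. ¬□□¬(¬r → q), u
6. p, u
7. ¬(¬r → q), u
8. ¬r, u
9. ¬q, u
10. ¬□¬(¬r → q), v
11. p, v
12. ¬(¬r → q), v
13. ¬r, v
14. ¬q, v
15. ¬r → q, w
16. p, w
17. ¬(¬r → q), w
18. ¬r, w
19. ¬q, w
20. q, w
Accessibility: uRu, uRv, uRw, vRv, vRw, wRw
Branch closes: q and ¬q both at w.
Every branch closes (one shown): unsatisfiable in S4, hence also in S5 (every S5-frame is an S4-frame).
T-tableau for the formula:
1. ¬(□¬(¬r → q) → □□¬(¬r → q)) ∧ □p, u
2. ¬(□¬(¬r → q) → □□¬(¬r → q)), u
3. □p, u
4. □¬(¬r → q), u
5. ¬□□¬(¬r → q), u
6. p, u
7. ¬(¬r → q), u
8. ¬r, u
9. ¬q, u
10. ¬□¬(¬r → q), v
11. p, v
12. ¬(¬r → q), v
13. ¬r, v
14. ¬q, v
15. ¬r → q, w
16. q, w
Accessibility: uRu, uRv, vRv, vRw, wRw
Complete open branch: satisfiable in T, hence also in K (this T-model is also a K-model).

K, T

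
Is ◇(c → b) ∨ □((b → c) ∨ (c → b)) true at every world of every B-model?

Yes, valid

Tableau for the negation ¬(◇(c → b) ∨ □((b → c) ∨ (c → b))):
1. ¬(◇(c → b) ∨ □((b → c) ∨ (c → b))), w0
2. ¬◇(c → b), w0   [¬∨-rule on 1]
3. ¬□((b → c) ∨ (c → b)), w0   [¬∨-rule on 1]
4. ¬(c → b), w0   [¬◇-rule on 2 via w0Rw0]
5. c, w0   [¬→-rule on 4]
6. ¬b, w0   [¬→-rule on 4]
7. ¬((b → c) ∨ (c → b)), w1   [¬□-rule on 3: fresh world w1, w0Rw1]
8. ¬(b → c), w1   [¬∨-rule on 7]
9. ¬(c → b), w1   [¬∨-rule on 7]
10. b, w1   [¬→-rule on 8]
11. ¬c, w1   [¬→-rule on 8]
12. c, w1   [¬→-rule on 9]
13. ¬b, w1   [¬→-rule on 9]
Accessibility: w0Rw0, w0Rw1, w1Rw0, w1Rw1
Branch closes: c and ¬c both at w1.
Every branch of the negation's tableau closes; the branch above is one of them.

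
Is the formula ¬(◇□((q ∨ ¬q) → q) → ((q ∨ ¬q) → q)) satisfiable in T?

Yes, satisfiable

1. ¬(◇□((q ∨ ¬q) → q) → ((q ∨ ¬q) → q)), w0
2. ◇□((q ∨ ¬q) → q), w0
3. ¬((q ∨ ¬q) → q), w0
4. q ∨ ¬q, w0
5. ¬q, w0
6. □((q ∨ ¬q) → q), w1
7. (q ∨ ¬q) → q, w1
8. q, w1
Accessibility: w0Rw0, w0Rw1, w1Rw1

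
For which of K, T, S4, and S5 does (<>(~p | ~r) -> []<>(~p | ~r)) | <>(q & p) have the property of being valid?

S5

S4-tableau for the negation ~((<>(~p | ~r) -> []<>(~p | ~r)) | <>(q & p)):
1. ~((<>(~p | ~r) -> []<>(~p | ~r)) | <>(q & p)), w0
2. ~(<>(~p | ~r) -> []<>(~p | ~r)), w0
3. ~<>(q & p), w0
4. <>(~p | ~r), w0
5. ~[]<>(~p | ~r), w0
6. ~(q & p), w0
7. ~p, w0
8. ~p | ~r, w1
9. ~(q & p), w1
10. ~r, w1
11. ~p, w1
12. ~<>(~p | ~r), w2
13. ~(q & p), w2
14. ~(~p | ~r), w2
15. p, w2
16. r, w2
17. ~q, w2
Accessibility: w0Rw0, w0Rw1, w0Rw2, w1Rw1, w2Rw2
Complete open branch: countermodel on an S4-frame, so not valid in S4, nor in K, T (the same frame is also a K-frame and a T-frame).
S5-tableau for the negation ~((<>(~p | ~r) -> []<>(~p | ~r)) | <>(q & p)):
1. ~((<>(~p | ~r) -> []<>(~p | ~r)) | <>(q & p)), w0
2. ~(<>(~p | ~r) -> []<>(~p | ~r)), w0
3. ~<>(q & p), w0
4. <>(~p | ~r), w0
5. ~[]<>(~p | ~r), w0
6. ~(q & p), w0
7. ~q, w0
8. ~p | ~r, w1
9. ~(q & p), w1
10. ~r, w1
11. ~p, w1
12. ~<>(~p | ~r), w2
13. ~(q & p), w2
14. ~(~p | ~r), w0
15. p, w0
16. r, w0
17. ~(~p | ~r), w1
18. p, w1
19. r, w1
Accessibility: w0Rw0, w0Rw1, w0Rw2, w1Rw0, w1Rw1, w1Rw2, w2Rw0, w2Rw1, w2Rw2
Branch closes: p and ~p both at w1.
Every branch closes (one shown): valid in S5.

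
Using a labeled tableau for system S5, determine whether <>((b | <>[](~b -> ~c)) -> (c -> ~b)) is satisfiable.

1. <>((b | <>[](~b -> ~c)) -> (c -> ~b)), u
2. (b | <>[](~b -> ~c)) -> (c -> ~b), v
3. c -> ~b, v
4. ~b, v
Accessibility: uRu, uRv, vRu, vRv

Satisfiable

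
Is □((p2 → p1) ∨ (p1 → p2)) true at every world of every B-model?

Tableau for the negation ¬□((p2 → p1) ∨ (p1 → p2)):
1. ¬□((p2 → p1) ∨ (p1 → p2)), w0
2. ¬((p2 → p1) ∨ (p1 → p2)), w1
3. ¬(p2 → p1), w1
4. ¬(p1 → p2), w1
5. p2, w1
6. ¬p1, w1
7. p1, w1
8. ¬p2, w1
Accessibility: w0Rw0, w0Rw1, w1Rw0, w1Rw1
Branch closes: p1 and ¬p1 both at w1.
All branches of the negation close; one closing branch shown above.

Yes, valid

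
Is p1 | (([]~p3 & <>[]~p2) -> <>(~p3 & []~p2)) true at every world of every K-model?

Tableau for the negation ~(p1 | (([]~p3 & <>[]~p2) -> <>(~p3 & []~p2))):
1. ~(p1 | (([]~p3 & <>[]~p2) -> <>(~p3 & []~p2))), w0
2. ~p1, w0
3. ~(([]~p3 & <>[]~p2) -> <>(~p3 & []~p2)), w0
4. []~p3 & <>[]~p2, w0
5. ~<>(~p3 & []~p2), w0
6. []~p3, w0
7. <>[]~p2, w0
8. []~p2, w1
9. ~(~p3 & []~p2), w1
10. ~p3, w1
11. ~[]~p2, w1
12. p2, w2
13. ~p2, w2
Accessibility: w0Rw1, w1Rw2
Branch closes: p2 and ~p2 both at w2.
All branches of the negation close; one closing branch shown above.

Yes, valid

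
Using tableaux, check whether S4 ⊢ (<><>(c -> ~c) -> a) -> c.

Tableau for the negation ~((<><>(c -> ~c) -> a) -> c):
1. ~((<><>(c -> ~c) -> a) -> c), u
2. <><>(c -> ~c) -> a, u   [~->-rule on 1]
3. ~c, u   [~->-rule on 1]
4. a, u   [->-rule on 2 (branches; this branch)]
Accessibility: uRu
The negation has an open branch (countermodel exists).

Not valid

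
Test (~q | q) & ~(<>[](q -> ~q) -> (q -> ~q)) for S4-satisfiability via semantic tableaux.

1. (~q | q) & ~(<>[](q -> ~q) -> (q -> ~q)), 0
2. ~q | q, 0
3. ~(<>[](q -> ~q) -> (q -> ~q)), 0
4. <>[](q -> ~q), 0
5. ~(q -> ~q), 0
6. q, 0
7. [](q -> ~q), 1
8. q -> ~q, 1
9. ~q, 1
Accessibility: 0R0, 0R1, 1R1

Satisfiable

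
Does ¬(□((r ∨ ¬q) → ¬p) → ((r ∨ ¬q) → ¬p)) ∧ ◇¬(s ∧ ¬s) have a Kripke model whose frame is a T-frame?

1. ¬(□((r ∨ ¬q) → ¬p) → ((r ∨ ¬q) → ¬p)) ∧ ◇¬(s ∧ ¬s), w0
2. ¬(□((r ∨ ¬q) → ¬p) → ((r ∨ ¬q) → ¬p)), w0
3. ◇¬(s ∧ ¬s), w0
4. □((r ∨ ¬q) → ¬p), w0
5. ¬((r ∨ ¬q) → ¬p), w0
6. r ∨ ¬q, w0
7. p, w0
8. (r ∨ ¬q) → ¬p, w0
9. ¬q, w0
10. ¬(r ∨ ¬q), w0
11. ¬r, w0
12. q, w0
Accessibility: w0Rw0
Branch closes: q and ¬q both at w0.
All branches of the tableau close; one closing branch shown above.

Unsatisfiable (every branch closes)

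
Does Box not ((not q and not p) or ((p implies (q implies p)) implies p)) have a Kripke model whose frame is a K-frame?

Satisfiable (open branch found)

1. Box not ((not q and not p) or ((p implies (q implies p)) implies p)), w0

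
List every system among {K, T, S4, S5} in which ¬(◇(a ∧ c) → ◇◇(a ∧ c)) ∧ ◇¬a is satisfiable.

T-tableau for the formula:
1. ¬(◇(a ∧ c) → ◇◇(a ∧ c)) ∧ ◇¬a, 0
2. ¬(◇(a ∧ c) → ◇◇(a ∧ c)), 0   [∧-rule on 1]
3. ◇¬a, 0   [∧-rule on 1]
4. ◇(a ∧ c), 0   [¬→-rule on 2]
5. ¬◇◇(a ∧ c), 0   [¬→-rule on 2]
6. ¬◇(a ∧ c), 0   [¬◇-rule on 5 via 0R0]
7. ¬(a ∧ c), 0   [¬◇-rule on 6 via 0R0]
8. ¬c, 0   [¬∧-rule on 7 (branches; this branch)]
9. ¬a, 1   [◇-rule on 3: fresh world 1, 0R1]
10. ¬◇(a ∧ c), 1   [¬◇-rule on 5 via 0R1]
11. ¬(a ∧ c), 1   [¬◇-rule on 6 via 0R1]
12. ¬c, 1   [¬∧-rule on 11 (branches; this branch)]
13. a ∧ c, 2   [◇-rule on 4: fresh world 2, 0R2]
14. a, 2   [∧-rule on 13]
15. c, 2   [∧-rule on 13]
16. ¬◇(a ∧ c), 2   [¬◇-rule on 5 via 0R2]
17. ¬(a ∧ c), 2   [¬◇-rule on 6 via 0R2]
18. ¬c, 2   [¬∧-rule on 17 (branches; this branch)]
Accessibility: 0R0, 0R1, 0R2, 1R1, 2R2
Branch closes: c and ¬c both at 2.
Every branch closes (one shown): unsatisfiable in T, hence also in S4, S5 (every S4/S5-frame is a T-frame).
K-tableau for the formula:
1. ¬(◇(a ∧ c) → ◇◇(a ∧ c)) ∧ ◇¬a, 0
2. ¬(◇(a ∧ c) → ◇◇(a ∧ c)), 0   [∧-rule on 1]
3. ◇¬a, 0   [∧-rule on 1]
4. ◇(a ∧ c), 0   [¬→-rule on 2]
5. ¬◇◇(a ∧ c), 0   [¬→-rule on 2]
6. ¬a, 1   [◇-rule on 3: fresh world 1, 0R1]
7. ¬◇(a ∧ c), 1   [¬◇-rule on 5 via 0R1]
8. a ∧ c, 2   [◇-rule on 4: fresh world 2, 0R2]
9. a, 2   [∧-rule on 8]
10. c, 2   [∧-rule on 8]
11. ¬◇(a ∧ c), 2   [¬◇-rule on 5 via 0R2]
Accessibility: 0R1, 0R2
Complete open branch: satisfiable in K.

K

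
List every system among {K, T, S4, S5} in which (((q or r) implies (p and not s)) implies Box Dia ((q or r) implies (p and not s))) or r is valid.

S5

S4-tableau for the negation not ((((q or r) implies (p and not s)) implies Box Dia ((q or r) implies (p and not s))) or r):
1. not ((((q or r) implies (p and not s)) implies Box Dia ((q or r) implies (p and not s))) or r), u
2. not (((q or r) implies (p and not s)) implies Box Dia ((q or r) implies (p and not s))), u
3. not r, u
4. (q or r) implies (p and not s), u
5. not Box Dia ((q or r) implies (p and not s)), u
6. p and not s, u
7. p, u
8. not s, u
9. not Dia ((q or r) implies (p and not s)), v
10. not ((q or r) implies (p and not s)), v
11. q or r, v
12. not (p and not s), v
13. r, v
14. s, v
Accessibility: uRu, uRv, vRv
Complete open branch: countermodel on an S4-frame, so not valid in S4, nor in K, T (the same frame is also a K-frame and a T-frame).
S5-tableau for the negation not ((((q or r) implies (p and not s)) implies Box Dia ((q or r) implies (p and not s))) or r):
1. not ((((q or r) implies (p and not s)) implies Box Dia ((q or r) implies (p and not s))) or r), u
2. not (((q or r) implies (p and not s)) implies Box Dia ((q or r) implies (p and not s))), u
3. not r, u
4. (q or r) implies (p and not s), u
5. not Box Dia ((q or r) implies (p and not s)), u
6. p and not s, u
7. p, u
8. not s, u
9. not Dia ((q or r) implies (p and not s)), v
10. not ((q or r) implies (p and not s)), u
11. q or r, u
12. not (p and not s), u
13. not ((q or r) implies (p and not s)), v
14. q or r, v
15. not (p and not s), v
16. q, u
17. s, u
Accessibility: uRu, uRv, vRu, vRv
Branch closes: s and not s both at u.
Every branch closes (one shown): valid in S5.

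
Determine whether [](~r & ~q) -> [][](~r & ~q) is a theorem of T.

Tableau for the negation ~([](~r & ~q) -> [][](~r & ~q)):
1. ~([](~r & ~q) -> [][](~r & ~q)), w0
2. [](~r & ~q), w0   [~->-rule on 1]
3. ~[][](~r & ~q), w0   [~->-rule on 1]
4. ~r & ~q, w0   [[]-rule on 2 via w0Rw0]
5. ~r, w0   [&-rule on 4]
6. ~q, w0   [&-rule on 4]
7. ~[](~r & ~q), w1   [~[]-rule on 3: fresh world w1, w0Rw1]
8. ~r & ~q, w1   [[]-rule on 2 via w0Rw1]
9. ~r, w1   [&-rule on 8]
10. ~q, w1   [&-rule on 8]
11. ~(~r & ~q), w2   [~[]-rule on 7: fresh world w2, w1Rw2]
12. q, w2   [~&-rule on 11 (branches; this branch)]
Accessibility: w0Rw0, w0Rw1, w1Rw1, w1Rw2, w2Rw2
The negation has an open branch (countermodel exists).

Not valid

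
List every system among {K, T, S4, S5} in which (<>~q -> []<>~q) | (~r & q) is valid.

S5

S4-tableau for the negation ~((<>~q -> []<>~q) | (~r & q)):
1. ~((<>~q -> []<>~q) | (~r & q)), w0
2. ~(<>~q -> []<>~q), w0
3. ~(~r & q), w0
4. <>~q, w0
5. ~[]<>~q, w0
6. ~q, w0
7. ~q, w1
8. ~<>~q, w2
9. q, w2
Accessibility: w0Rw0, w0Rw1, w0Rw2, w1Rw1, w2Rw2
Complete open branch: countermodel on an S4-frame, so not valid in S4, nor in K, T (the same frame is also a K-frame and a T-frame).
S5-tableau for the negation ~((<>~q -> []<>~q) | (~r & q)):
1. ~((<>~q -> []<>~q) | (~r & q)), w0
2. ~(<>~q -> []<>~q), w0
3. ~(~r & q), w0
4. <>~q, w0
5. ~[]<>~q, w0
6. r, w0
7. ~q, w1
8. ~<>~q, w2
9. q, w0
10. q, w1
Accessibility: w0Rw0, w0Rw1, w0Rw2, w1Rw0, w1Rw1, w1Rw2, w2Rw0, w2Rw1, w2Rw2
Branch closes: q and ~q both at w1.
Every branch closes (one shown): valid in S5.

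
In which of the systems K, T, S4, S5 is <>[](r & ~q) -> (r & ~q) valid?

S4-tableau for the negation ~(<>[](r & ~q) -> (r & ~q)):
1. ~(<>[](r & ~q) -> (r & ~q)), u
2. <>[](r & ~q), u   [~->-rule on 1]
3. ~(r & ~q), u   [~->-rule on 1]
4. q, u   [~&-rule on 3 (branches; this branch)]
5. [](r & ~q), v   [<>-rule on 2: fresh world v, uRv]
6. r & ~q, v   [[]-rule on 5 via vRv]
7. r, v   [&-rule on 6]
8. ~q, v   [&-rule on 6]
Accessibility: uRu, uRv, vRv
Complete open branch: countermodel on an S4-frame, so not valid in S4, nor in K, T (the same frame is also a K-frame and a T-frame).
S5-tableau for the negation ~(<>[](r & ~q) -> (r & ~q)):
1. ~(<>[](r & ~q) -> (r & ~q)), u
2. <>[](r & ~q), u   [~->-rule on 1]
3. ~(r & ~q), u   [~->-rule on 1]
4. q, u   [~&-rule on 3 (branches; this branch)]
5. [](r & ~q), v   [<>-rule on 2: fresh world v, uRv]
6. r & ~q, u   [[]-rule on 5 via vRu]
7. r, u   [&-rule on 6]
8. ~q, u   [&-rule on 6]
Accessibility: uRu, uRv, vRu, vRv
Branch closes: q and ~q both at u.
Every branch closes (one shown): valid in S5.

S5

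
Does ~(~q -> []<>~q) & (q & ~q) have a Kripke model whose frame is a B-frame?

Unsatisfiable

1. ~(~q -> []<>~q) & (q & ~q), 0
2. ~(~q -> []<>~q), 0
3. q & ~q, 0
4. ~q, 0
5. ~[]<>~q, 0
6. q, 0
Accessibility: 0R0
Branch closes: q and ~q both at 0.
(One branch shown.) All branches close.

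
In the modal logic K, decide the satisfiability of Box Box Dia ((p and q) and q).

Satisfiable

1. Box Box Dia ((p and q) and q), 0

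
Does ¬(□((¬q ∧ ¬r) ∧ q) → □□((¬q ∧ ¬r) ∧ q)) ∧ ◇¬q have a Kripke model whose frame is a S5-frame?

Unsatisfiable (every branch closes)

1. ¬(□((¬q ∧ ¬r) ∧ q) → □□((¬q ∧ ¬r) ∧ q)) ∧ ◇¬q, w0
2. ¬(□((¬q ∧ ¬r) ∧ q) → □□((¬q ∧ ¬r) ∧ q)), w0   [∧-rule on 1]
3. ◇¬q, w0   [∧-rule on 1]
4. □((¬q ∧ ¬r) ∧ q), w0   [¬→-rule on 2]
5. ¬□□((¬q ∧ ¬r) ∧ q), w0   [¬→-rule on 2]
6. (¬q ∧ ¬r) ∧ q, w0   [□-rule on 4 via w0Rw0]
7. ¬q ∧ ¬r, w0   [∧-rule on 6]
8. q, w0   [∧-rule on 6]
9. ¬q, w0   [∧-rule on 7]
10. ¬r, w0   [∧-rule on 7]
Accessibility: w0Rw0
Branch closes: q and ¬q both at w0.
Every branch closes; the branch above is one of them.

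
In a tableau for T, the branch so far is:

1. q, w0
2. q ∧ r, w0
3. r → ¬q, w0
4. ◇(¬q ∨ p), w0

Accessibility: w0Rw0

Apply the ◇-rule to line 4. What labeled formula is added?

a fresh world w1 with w0Rw1, and ¬q ∨ p at w1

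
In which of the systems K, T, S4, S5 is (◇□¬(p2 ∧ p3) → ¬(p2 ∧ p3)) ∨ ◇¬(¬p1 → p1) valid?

S5

S4-tableau for the negation ¬((◇□¬(p2 ∧ p3) → ¬(p2 ∧ p3)) ∨ ◇¬(¬p1 → p1)):
1. ¬((◇□¬(p2 ∧ p3) → ¬(p2 ∧ p3)) ∨ ◇¬(¬p1 → p1)), w0
2. ¬(◇□¬(p2 ∧ p3) → ¬(p2 ∧ p3)), w0   [¬∨-rule on 1]
3. ¬◇¬(¬p1 → p1), w0   [¬∨-rule on 1]
4. ◇□¬(p2 ∧ p3), w0   [¬→-rule on 2]
5. p2 ∧ p3, w0   [¬→-rule on 2]
6. p2, w0   [∧-rule on 5]
7. p3, w0   [∧-rule on 5]
8. ¬p1 → p1, w0   [¬◇-rule on 3 via w0Rw0]
9. p1, w0   [→-rule on 8 (branches; this branch)]
10. □¬(p2 ∧ p3), w1   [◇-rule on 4: fresh world w1, w0Rw1]
11. ¬p1 → p1, w1   [¬◇-rule on 3 via w0Rw1]
12. ¬(p2 ∧ p3), w1   [□-rule on 10 via w1Rw1]
13. p1, w1   [→-rule on 11 (branches; this branch)]
14. ¬p3, w1   [¬∧-rule on 12 (branches; this branch)]
Accessibility: w0Rw0, w0Rw1, w1Rw1
Complete open branch: countermodel on an S4-frame, so not valid in S4, nor in K, T (the same frame is also a K-frame and a T-frame).
S5-tableau for the negation ¬((◇□¬(p2 ∧ p3) → ¬(p2 ∧ p3)) ∨ ◇¬(¬p1 → p1)):
1. ¬((◇□¬(p2 ∧ p3) → ¬(p2 ∧ p3)) ∨ ◇¬(¬p1 → p1)), w0
2. ¬(◇□¬(p2 ∧ p3) → ¬(p2 ∧ p3)), w0   [¬∨-rule on 1]
3. ¬◇¬(¬p1 → p1), w0   [¬∨-rule on 1]
4. ◇□¬(p2 ∧ p3), w0   [¬→-rule on 2]
5. p2 ∧ p3, w0   [¬→-rule on 2]
6. p2, w0   [∧-rule on 5]
7. p3, w0   [∧-rule on 5]
8. ¬p1 → p1, w0   [¬◇-rule on 3 via w0Rw0]
9. p1, w0   [→-rule on 8 (branches; this branch)]
10. □¬(p2 ∧ p3), w1   [◇-rule on 4: fresh world w1, w0Rw1]
11. ¬p1 → p1, w1   [¬◇-rule on 3 via w0Rw1]
12. ¬(p2 ∧ p3), w0   [□-rule on 10 via w1Rw0]
13. ¬(p2 ∧ p3), w1   [□-rule on 10 via w1Rw1]
14. p1, w1   [→-rule on 11 (branches; this branch)]
15. ¬p3, w0   [¬∧-rule on 12 (branches; this branch)]
Accessibility: w0Rw0, w0Rw1, w1Rw0, w1Rw1
Branch closes: p3 and ¬p3 both at w0.
Every branch closes (one shown): valid in S5.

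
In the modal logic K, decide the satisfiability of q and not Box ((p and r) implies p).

1. q and not Box ((p and r) implies p), u
2. q, u
3. not Box ((p and r) implies p), u
4. not ((p and r) implies p), v
5. p and r, v
6. not p, v
7. p, v
8. r, v
Accessibility: uRv
Branch closes: p and not p both at v.
Every branch closes; the branch above is one of them.

Unsatisfiable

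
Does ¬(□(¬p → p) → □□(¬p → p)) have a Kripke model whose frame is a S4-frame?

1. ¬(□(¬p → p) → □□(¬p → p)), w0
2. □(¬p → p), w0
3. ¬□□(¬p → p), w0
4. ¬p → p, w0
5. p, w0
6. ¬□(¬p → p), w1
7. ¬p → p, w1
8. p, w1
9. ¬(¬p → p), w2
10. ¬p, w2
11. ¬p → p, w2
12. p, w2
Accessibility: w0Rw0, w0Rw1, w0Rw2, w1Rw1, w1Rw2, w2Rw2
Branch closes: p and ¬p both at w2.
Every branch closes; the branch above is one of them.

Unsatisfiable (every branch closes)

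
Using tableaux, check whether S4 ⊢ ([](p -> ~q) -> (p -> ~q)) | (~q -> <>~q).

Valid

Tableau for the negation ~(([](p -> ~q) -> (p -> ~q)) | (~q -> <>~q)):
1. ~(([](p -> ~q) -> (p -> ~q)) | (~q -> <>~q)), 0
2. ~([](p -> ~q) -> (p -> ~q)), 0   [~|-rule on 1]
3. ~(~q -> <>~q), 0   [~|-rule on 1]
4. [](p -> ~q), 0   [~->-rule on 2]
5. ~(p -> ~q), 0   [~->-rule on 2]
6. ~q, 0   [~->-rule on 3]
7. ~<>~q, 0   [~->-rule on 3]
8. p, 0   [~->-rule on 5]
9. q, 0   [~->-rule on 5]
Accessibility: 0R0
Branch closes: q and ~q both at 0.
Every branch of the negation's tableau closes; the branch above is one of them.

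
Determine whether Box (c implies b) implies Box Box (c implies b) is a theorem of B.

Tableau for the negation not (Box (c implies b) implies Box Box (c implies b)):
1. not (Box (c implies b) implies Box Box (c implies b)), w0
2. Box (c implies b), w0
3. not Box Box (c implies b), w0
4. c implies b, w0
5. b, w0
6. not Box (c implies b), w1
7. c implies b, w1
8. b, w1
9. not (c implies b), w2
10. c, w2
11. not b, w2
Accessibility: w0Rw0, w0Rw1, w1Rw0, w1Rw1, w1Rw2, w2Rw1, w2Rw2
The negation has an open branch (countermodel exists).

No, not valid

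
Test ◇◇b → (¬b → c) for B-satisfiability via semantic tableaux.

Yes, satisfiable

1. ◇◇b → (¬b → c), u
2. ¬b → c, u   [→-rule on 1 (branches; this branch)]
3. c, u   [→-rule on 2 (branches; this branch)]
Accessibility: uRu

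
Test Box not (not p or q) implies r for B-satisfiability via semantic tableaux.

Satisfiable (open branch found)

1. Box not (not p or q) implies r, 0
2. r, 0
Accessibility: 0R0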